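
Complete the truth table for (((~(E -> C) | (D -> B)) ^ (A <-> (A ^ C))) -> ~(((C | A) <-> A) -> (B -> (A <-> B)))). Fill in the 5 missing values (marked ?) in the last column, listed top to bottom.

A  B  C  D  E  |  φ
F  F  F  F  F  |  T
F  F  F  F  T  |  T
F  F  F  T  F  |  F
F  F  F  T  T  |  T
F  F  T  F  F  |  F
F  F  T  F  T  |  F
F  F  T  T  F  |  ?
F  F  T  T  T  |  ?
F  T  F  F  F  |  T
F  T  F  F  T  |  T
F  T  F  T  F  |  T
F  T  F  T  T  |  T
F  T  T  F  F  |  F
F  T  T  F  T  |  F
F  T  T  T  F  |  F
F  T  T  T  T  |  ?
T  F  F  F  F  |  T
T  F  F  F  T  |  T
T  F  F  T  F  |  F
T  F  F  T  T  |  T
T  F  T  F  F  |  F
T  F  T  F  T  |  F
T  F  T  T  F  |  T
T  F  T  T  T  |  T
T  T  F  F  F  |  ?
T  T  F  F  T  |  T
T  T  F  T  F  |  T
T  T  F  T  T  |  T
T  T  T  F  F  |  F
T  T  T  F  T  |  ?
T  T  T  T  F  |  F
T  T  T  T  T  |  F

T, T, F, T, F

Row A=F, B=F, C=T, D=T, E=F: ((~(E -> C) | (D -> B)) ^ (A <-> (A ^ C))) = F, ~(((C | A) <-> A) -> (B -> (A <-> B))) = F, so the formula = T.
Row A=F, B=F, C=T, D=T, E=T: ((~(E -> C) | (D -> B)) ^ (A <-> (A ^ C))) = F, ~(((C | A) <-> A) -> (B -> (A <-> B))) = F, so the formula = T.
Row A=F, B=T, C=T, D=T, E=T: ((~(E -> C) | (D -> B)) ^ (A <-> (A ^ C))) = T, ~(((C | A) <-> A) -> (B -> (A <-> B))) = F, so the formula = F.
Row A=T, B=T, C=F, D=F, E=F: ((~(E -> C) | (D -> B)) ^ (A <-> (A ^ C))) = F, ~(((C | A) <-> A) -> (B -> (A <-> B))) = F, so the formula = T.
Row A=T, B=T, C=T, D=F, E=T: ((~(E -> C) | (D -> B)) ^ (A <-> (A ^ C))) = T, ~(((C | A) <-> A) -> (B -> (A <-> B))) = F, so the formula = F.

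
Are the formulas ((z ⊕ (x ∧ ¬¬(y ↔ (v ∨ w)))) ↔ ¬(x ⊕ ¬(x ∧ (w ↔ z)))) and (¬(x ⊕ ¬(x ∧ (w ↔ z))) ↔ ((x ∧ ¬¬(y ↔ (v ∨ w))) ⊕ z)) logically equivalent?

equivalent

x | y | z | w | v | φ | ψ
- | - | - | - | - | - | -
0 | 0 | 0 | 0 | 0 | 1 | 1
0 | 0 | 0 | 0 | 1 | 1 | 1
0 | 0 | 0 | 1 | 0 | 1 | 1
0 | 0 | 0 | 1 | 1 | 1 | 1
0 | 0 | 1 | 0 | 0 | 0 | 0
0 | 0 | 1 | 0 | 1 | 0 | 0
0 | 0 | 1 | 1 | 0 | 0 | 0
0 | 0 | 1 | 1 | 1 | 0 | 0
0 | 1 | 0 | 0 | 0 | 1 | 1
0 | 1 | 0 | 0 | 1 | 1 | 1
0 | 1 | 0 | 1 | 0 | 1 | 1
0 | 1 | 0 | 1 | 1 | 1 | 1
0 | 1 | 1 | 0 | 0 | 0 | 0
0 | 1 | 1 | 0 | 1 | 0 | 0
0 | 1 | 1 | 1 | 0 | 0 | 0
0 | 1 | 1 | 1 | 1 | 0 | 0
1 | 0 | 0 | 0 | 0 | 0 | 0
1 | 0 | 0 | 0 | 1 | 1 | 1
1 | 0 | 0 | 1 | 0 | 0 | 0
1 | 0 | 0 | 1 | 1 | 0 | 0
1 | 0 | 1 | 0 | 0 | 0 | 0
1 | 0 | 1 | 0 | 1 | 1 | 1
1 | 0 | 1 | 1 | 0 | 0 | 0
1 | 0 | 1 | 1 | 1 | 0 | 0
1 | 1 | 0 | 0 | 0 | 1 | 1
1 | 1 | 0 | 0 | 1 | 0 | 0
1 | 1 | 0 | 1 | 0 | 1 | 1
1 | 1 | 0 | 1 | 1 | 1 | 1
1 | 1 | 1 | 0 | 0 | 1 | 1
1 | 1 | 1 | 0 | 1 | 0 | 0
1 | 1 | 1 | 1 | 0 | 1 | 1
1 | 1 | 1 | 1 | 1 | 1 | 1
The columns for φ and ψ agree on every row, so they are logically equivalent.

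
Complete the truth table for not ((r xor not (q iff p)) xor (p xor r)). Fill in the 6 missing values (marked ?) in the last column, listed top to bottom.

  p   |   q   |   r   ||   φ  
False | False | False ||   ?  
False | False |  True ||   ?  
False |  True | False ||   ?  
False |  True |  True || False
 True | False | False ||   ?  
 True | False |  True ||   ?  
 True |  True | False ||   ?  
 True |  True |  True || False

True, True, False, True, True, False

Row p=False, q=False, r=False: (r xor not (q iff p)) = False, (p xor r) = False, ((r xor not (q iff p)) xor (p xor r)) = False, so the formula = True.
Row p=False, q=False, r=True: (r xor not (q iff p)) = True, (p xor r) = True, ((r xor not (q iff p)) xor (p xor r)) = False, so the formula = True.
Row p=False, q=True, r=False: (r xor not (q iff p)) = True, (p xor r) = False, ((r xor not (q iff p)) xor (p xor r)) = True, so the formula = False.
Row p=True, q=False, r=False: (r xor not (q iff p)) = True, (p xor r) = True, ((r xor not (q iff p)) xor (p xor r)) = False, so the formula = True.
Row p=True, q=False, r=True: (r xor not (q iff p)) = False, (p xor r) = False, ((r xor not (q iff p)) xor (p xor r)) = False, so the formula = True.
Row p=True, q=True, r=False: (r xor not (q iff p)) = False, (p xor r) = True, ((r xor not (q iff p)) xor (p xor r)) = True, so the formula = False.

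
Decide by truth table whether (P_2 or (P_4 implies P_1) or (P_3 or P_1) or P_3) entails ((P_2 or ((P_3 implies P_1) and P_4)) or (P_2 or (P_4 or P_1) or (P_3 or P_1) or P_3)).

no

P_1 | P_2 | P_3 | P_4 | φ | ψ
--- | --- | --- | --- | - | -
 0  |  0  |  0  |  0  | 1 | 0
 0  |  0  |  0  |  1  | 0 | 1
 0  |  0  |  1  |  0  | 1 | 1
 0  |  0  |  1  |  1  | 1 | 1
 0  |  1  |  0  |  0  | 1 | 1
 0  |  1  |  0  |  1  | 1 | 1
 0  |  1  |  1  |  0  | 1 | 1
 0  |  1  |  1  |  1  | 1 | 1
 1  |  0  |  0  |  0  | 1 | 1
 1  |  0  |  0  |  1  | 1 | 1
 1  |  0  |  1  |  0  | 1 | 1
 1  |  0  |  1  |  1  | 1 | 1
 1  |  1  |  0  |  0  | 1 | 1
 1  |  1  |  0  |  1  | 1 | 1
 1  |  1  |  1  |  0  | 1 | 1
 1  |  1  |  1  |  1  | 1 | 1
At P_1=0, P_2=0, P_3=0, P_4=0 we have φ true but ψ false, so φ does not entail ψ.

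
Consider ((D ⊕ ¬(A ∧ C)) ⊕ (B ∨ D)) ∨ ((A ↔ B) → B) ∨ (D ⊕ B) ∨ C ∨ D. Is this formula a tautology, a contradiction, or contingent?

tautology

A | B | C | D || φ
T | T | T | T || T
T | T | T | F || T
T | T | F | T || T
T | T | F | F || T
T | F | T | T || T
T | F | T | F || T
T | F | F | T || T
T | F | F | F || T
F | T | T | T || T
F | T | T | F || T
F | T | F | T || T
F | T | F | F || T
F | F | T | T || T
F | F | T | F || T
F | F | F | T || T
F | F | F | F || T
Every row is T, so the formula is a tautology.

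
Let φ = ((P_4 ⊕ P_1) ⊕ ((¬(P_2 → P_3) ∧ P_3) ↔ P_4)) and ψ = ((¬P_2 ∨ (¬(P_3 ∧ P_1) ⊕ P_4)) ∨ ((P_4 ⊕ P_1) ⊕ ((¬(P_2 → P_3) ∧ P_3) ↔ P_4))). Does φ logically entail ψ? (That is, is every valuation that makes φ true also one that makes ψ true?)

yes

 P_1  |  P_2  |  P_3  |  P_4  ||   φ   |   ψ  
 True |  True |  True |  True || False |  True
 True |  True |  True | False || False | False
 True |  True | False |  True || False | False
 True |  True | False | False || False |  True
 True | False |  True |  True || False |  True
 True | False |  True | False || False |  True
 True | False | False |  True || False |  True
 True | False | False | False || False |  True
False |  True |  True |  True ||  True |  True
False |  True |  True | False ||  True |  True
False |  True | False |  True ||  True |  True
False |  True | False | False ||  True |  True
False | False |  True |  True ||  True |  True
False | False |  True | False ||  True |  True
False | False | False |  True ||  True |  True
False | False | False | False ||  True |  True
In every row where φ is true, ψ is also true, so φ ⊨ ψ.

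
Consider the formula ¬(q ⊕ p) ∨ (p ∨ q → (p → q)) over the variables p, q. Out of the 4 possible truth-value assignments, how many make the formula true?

3

p  q  |  (q ⊕ p)  ¬(q ⊕ p)  (p ∨ q)  (p → q)  ((p ∨ q) → (p → q))  (¬(q ⊕ p) ∨ ((p ∨ q) → (p → q)))
T  T  |     F        T         T        T              T                          T                
T  F  |     T        F         T        F              F                          F                
F  T  |     T        F         T        T              T                          T                
F  F  |     F        T         F        T              T                          T                
The formula is true on 3 of the 4 rows.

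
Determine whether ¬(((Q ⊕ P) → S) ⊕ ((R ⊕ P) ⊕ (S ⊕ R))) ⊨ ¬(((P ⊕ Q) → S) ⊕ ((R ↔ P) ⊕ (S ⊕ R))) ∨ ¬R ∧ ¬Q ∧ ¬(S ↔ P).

P  Q  R  S  |  φ  ψ
T  T  T  T  |  F  T
T  T  T  F  |  T  F
T  T  F  T  |  F  T
T  T  F  F  |  T  F
T  F  T  T  |  F  T
T  F  T  F  |  F  T
T  F  F  T  |  F  T
T  F  F  F  |  F  T
F  T  T  T  |  T  F
F  T  T  F  |  T  F
F  T  F  T  |  T  F
F  T  F  F  |  T  F
F  F  T  T  |  T  F
F  F  T  F  |  F  T
F  F  F  T  |  T  T
F  F  F  F  |  F  T
At P=T, Q=T, R=T, S=F we have φ true but ψ false, so φ does not entail ψ.

no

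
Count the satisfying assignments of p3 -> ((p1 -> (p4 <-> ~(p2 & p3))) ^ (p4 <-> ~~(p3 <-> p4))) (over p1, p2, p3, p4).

p1 | p2 | p3 | p4 | (p2 & p3) | ~(p2 & p3) | (p4 <-> ~(p2 & p3)) | (p1 -> (p4 <-> ~(p2 & p3))) | (p3 <-> p4) | ~(p3 <-> p4) | ~~(p3 <-> p4) | (p4 <-> ~~(p3 <-> p4)) | φ
-- | -- | -- | -- | --------- | ---------- | ------------------- | --------------------------- | ----------- | ------------ | ------------- | ---------------------- | -
T  | T  | T  | T  |     T     |     F      |          F          |              F              |      T      |      F       |       T       |           T            | T
T  | T  | T  | F  |     T     |     F      |          T          |              T              |      F      |      T       |       F       |           T            | F
T  | T  | F  | T  |     F     |     T      |          T          |              T              |      F      |      T       |       F       |           F            | T
T  | T  | F  | F  |     F     |     T      |          F          |              F              |      T      |      F       |       T       |           F            | T
T  | F  | T  | T  |     F     |     T      |          T          |              T              |      T      |      F       |       T       |           T            | F
T  | F  | T  | F  |     F     |     T      |          F          |              F              |      F      |      T       |       F       |           T            | T
T  | F  | F  | T  |     F     |     T      |          T          |              T              |      F      |      T       |       F       |           F            | T
T  | F  | F  | F  |     F     |     T      |          F          |              F              |      T      |      F       |       T       |           F            | T
F  | T  | T  | T  |     T     |     F      |          F          |              T              |      T      |      F       |       T       |           T            | F
F  | T  | T  | F  |     T     |     F      |          T          |              T              |      F      |      T       |       F       |           T            | F
F  | T  | F  | T  |     F     |     T      |          T          |              T              |      F      |      T       |       F       |           F            | T
F  | T  | F  | F  |     F     |     T      |          F          |              T              |      T      |      F       |       T       |           F            | T
F  | F  | T  | T  |     F     |     T      |          T          |              T              |      T      |      F       |       T       |           T            | F
F  | F  | T  | F  |     F     |     T      |          F          |              T              |      F      |      T       |       F       |           T            | F
F  | F  | F  | T  |     F     |     T      |          T          |              T              |      F      |      T       |       F       |           F            | T
F  | F  | F  | F  |     F     |     T      |          F          |              T              |      T      |      F       |       T       |           F            | T
The formula is true on 10 of the 16 rows.

10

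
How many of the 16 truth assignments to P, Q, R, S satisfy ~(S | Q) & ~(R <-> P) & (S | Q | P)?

1

P  Q  R  S     (S | Q)  ~(S | Q)  (R <-> P)  ~(R <-> P)  (S | Q | P)  φ
T  T  T  T        T        F          T          F            T       F
T  T  T  F        T        F          T          F            T       F
T  T  F  T        T        F          F          T            T       F
T  T  F  F        T        F          F          T            T       F
T  F  T  T        T        F          T          F            T       F
T  F  T  F        F        T          T          F            T       F
T  F  F  T        T        F          F          T            T       F
T  F  F  F        F        T          F          T            T       T
F  T  T  T        T        F          F          T            T       F
F  T  T  F        T        F          F          T            T       F
F  T  F  T        T        F          T          F            T       F
F  T  F  F        T        F          T          F            T       F
F  F  T  T        T        F          F          T            T       F
F  F  T  F        F        T          F          T            F       F
F  F  F  T        T        F          T          F            T       F
F  F  F  F        F        T          T          F            F       F
The formula is true on 1 of the 16 rows.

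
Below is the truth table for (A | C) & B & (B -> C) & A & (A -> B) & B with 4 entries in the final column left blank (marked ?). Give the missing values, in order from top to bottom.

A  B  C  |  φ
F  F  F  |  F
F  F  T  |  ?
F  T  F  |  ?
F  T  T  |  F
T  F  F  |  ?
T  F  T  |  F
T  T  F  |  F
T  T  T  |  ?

Row A=F, B=F, C=T: (A | C) = T, ((B -> C) & A & (A -> B)) = F, so the formula = F.
Row A=F, B=T, C=F: (A | C) = F, ((B -> C) & A & (A -> B)) = F, so the formula = F.
Row A=T, B=F, C=F: (A | C) = T, ((B -> C) & A & (A -> B)) = F, so the formula = F.
Row A=T, B=T, C=T: (A | C) = T, ((B -> C) & A & (A -> B)) = T, so the formula = T.

F, F, F, T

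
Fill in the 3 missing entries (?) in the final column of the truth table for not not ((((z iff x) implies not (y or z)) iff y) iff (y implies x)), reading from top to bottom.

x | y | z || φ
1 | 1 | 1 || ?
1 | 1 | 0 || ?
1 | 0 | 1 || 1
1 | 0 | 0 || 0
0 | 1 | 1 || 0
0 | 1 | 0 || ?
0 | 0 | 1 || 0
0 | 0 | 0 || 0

0, 1, 1

Row x=1, y=1, z=1: ((((z iff x) implies not (y or z)) iff y) iff (y implies x)) = 0, not ((((z iff x) implies not (y or z)) iff y) iff (y implies x)) = 1, so the formula = 0.
Row x=1, y=1, z=0: ((((z iff x) implies not (y or z)) iff y) iff (y implies x)) = 1, not ((((z iff x) implies not (y or z)) iff y) iff (y implies x)) = 0, so the formula = 1.
Row x=0, y=1, z=0: ((((z iff x) implies not (y or z)) iff y) iff (y implies x)) = 1, not ((((z iff x) implies not (y or z)) iff y) iff (y implies x)) = 0, so the formula = 1.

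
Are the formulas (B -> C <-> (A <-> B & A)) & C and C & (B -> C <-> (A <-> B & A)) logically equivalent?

A | B | C | φ | ψ
- | - | - | - | -
1 | 1 | 1 | 1 | 1
1 | 1 | 0 | 0 | 0
1 | 0 | 1 | 0 | 0
1 | 0 | 0 | 0 | 0
0 | 1 | 1 | 1 | 1
0 | 1 | 0 | 0 | 0
0 | 0 | 1 | 1 | 1
0 | 0 | 0 | 0 | 0
The columns for φ and ψ agree on every row, so they are logically equivalent.

equivalent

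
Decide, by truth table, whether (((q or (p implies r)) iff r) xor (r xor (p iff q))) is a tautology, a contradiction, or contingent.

contingent

p | q | r | φ
- | - | - | -
1 | 1 | 1 | 1
1 | 1 | 0 | 1
1 | 0 | 1 | 0
1 | 0 | 0 | 1
0 | 1 | 1 | 0
0 | 1 | 0 | 0
0 | 0 | 1 | 1
0 | 0 | 0 | 1
5 of 8 rows are 1, so the formula is contingent.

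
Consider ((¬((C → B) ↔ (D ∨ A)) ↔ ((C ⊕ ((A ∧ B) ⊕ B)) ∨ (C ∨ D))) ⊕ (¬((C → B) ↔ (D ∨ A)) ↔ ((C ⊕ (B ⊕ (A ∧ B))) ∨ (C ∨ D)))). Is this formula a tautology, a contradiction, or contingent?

A | B | C | D | (C → B) | (D ∨ A) | ((C → B) ↔ (D ∨ A)) | ¬((C → B) ↔ (D ∨ A)) | (A ∧ B) | ((A ∧ B) ⊕ B) | (C ⊕ ((A ∧ B) ⊕ B)) | (C ∨ D) | (B ⊕ (A ∧ B)) | (C ⊕ (B ⊕ (A ∧ B))) | φ
- | - | - | - | ------- | ------- | ------------------- | -------------------- | ------- | ------------- | ------------------- | ------- | ------------- | ------------------- | -
1 | 1 | 1 | 1 |    1    |    1    |          1          |          0           |    1    |       0       |          1          |    1    |       0       |          1          | 0
1 | 1 | 1 | 0 |    1    |    1    |          1          |          0           |    1    |       0       |          1          |    1    |       0       |          1          | 0
1 | 1 | 0 | 1 |    1    |    1    |          1          |          0           |    1    |       0       |          0          |    1    |       0       |          0          | 0
1 | 1 | 0 | 0 |    1    |    1    |          1          |          0           |    1    |       0       |          0          |    0    |       0       |          0          | 0
1 | 0 | 1 | 1 |    0    |    1    |          0          |          1           |    0    |       0       |          1          |    1    |       0       |          1          | 0
1 | 0 | 1 | 0 |    0    |    1    |          0          |          1           |    0    |       0       |          1          |    1    |       0       |          1          | 0
1 | 0 | 0 | 1 |    1    |    1    |          1          |          0           |    0    |       0       |          0          |    1    |       0       |          0          | 0
1 | 0 | 0 | 0 |    1    |    1    |          1          |          0           |    0    |       0       |          0          |    0    |       0       |          0          | 0
0 | 1 | 1 | 1 |    1    |    1    |          1          |          0           |    0    |       1       |          0          |    1    |       1       |          0          | 0
0 | 1 | 1 | 0 |    1    |    0    |          0          |          1           |    0    |       1       |          0          |    1    |       1       |          0          | 0
0 | 1 | 0 | 1 |    1    |    1    |          1          |          0           |    0    |       1       |          1          |    1    |       1       |          1          | 0
0 | 1 | 0 | 0 |    1    |    0    |          0          |          1           |    0    |       1       |          1          |    0    |       1       |          1          | 0
0 | 0 | 1 | 1 |    0    |    1    |          0          |          1           |    0    |       0       |          1          |    1    |       0       |          1          | 0
0 | 0 | 1 | 0 |    0    |    0    |          1          |          0           |    0    |       0       |          1          |    1    |       0       |          1          | 0
0 | 0 | 0 | 1 |    1    |    1    |          1          |          0           |    0    |       0       |          0          |    1    |       0       |          0          | 0
0 | 0 | 0 | 0 |    1    |    0    |          0          |          1           |    0    |       0       |          0          |    0    |       0       |          0          | 0
Every row is 0, so the formula is a contradiction.

contradiction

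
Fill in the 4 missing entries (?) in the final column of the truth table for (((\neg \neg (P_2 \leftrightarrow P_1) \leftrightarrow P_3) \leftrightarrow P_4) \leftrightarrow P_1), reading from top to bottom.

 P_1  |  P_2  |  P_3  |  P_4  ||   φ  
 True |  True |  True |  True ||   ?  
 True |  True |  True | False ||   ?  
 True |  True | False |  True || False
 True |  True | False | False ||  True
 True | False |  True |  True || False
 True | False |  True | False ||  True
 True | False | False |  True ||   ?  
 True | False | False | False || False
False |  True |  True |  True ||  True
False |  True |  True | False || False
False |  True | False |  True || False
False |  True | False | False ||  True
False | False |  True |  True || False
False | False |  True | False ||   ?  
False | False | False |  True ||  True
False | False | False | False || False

Row P_1=True, P_2=True, P_3=True, P_4=True: ((\neg \neg (P_2 \leftrightarrow P_1) \leftrightarrow P_3) \leftrightarrow P_4) = True, so the formula = True.
Row P_1=True, P_2=True, P_3=True, P_4=False: ((\neg \neg (P_2 \leftrightarrow P_1) \leftrightarrow P_3) \leftrightarrow P_4) = False, so the formula = False.
Row P_1=True, P_2=False, P_3=False, P_4=True: ((\neg \neg (P_2 \leftrightarrow P_1) \leftrightarrow P_3) \leftrightarrow P_4) = True, so the formula = True.
Row P_1=False, P_2=False, P_3=True, P_4=False: ((\neg \neg (P_2 \leftrightarrow P_1) \leftrightarrow P_3) \leftrightarrow P_4) = False, so the formula = True.

True, False, True, True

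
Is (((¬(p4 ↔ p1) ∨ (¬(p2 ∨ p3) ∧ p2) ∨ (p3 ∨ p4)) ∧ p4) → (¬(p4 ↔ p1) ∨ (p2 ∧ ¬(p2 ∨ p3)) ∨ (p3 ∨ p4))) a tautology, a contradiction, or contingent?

p1 | p2 | p3 | p4 || (p4 ↔ p1) | ¬(p4 ↔ p1) | (p2 ∨ p3) | ¬(p2 ∨ p3) | (¬(p2 ∨ p3) ∧ p2) | (p3 ∨ p4) | (p2 ∧ ¬(p2 ∨ p3)) | φ
1  | 1  | 1  | 1  ||     1     |     0      |     1     |     0      |         0         |     1     |         0         | 1
1  | 1  | 1  | 0  ||     0     |     1      |     1     |     0      |         0         |     1     |         0         | 1
1  | 1  | 0  | 1  ||     1     |     0      |     1     |     0      |         0         |     1     |         0         | 1
1  | 1  | 0  | 0  ||     0     |     1      |     1     |     0      |         0         |     0     |         0         | 1
1  | 0  | 1  | 1  ||     1     |     0      |     1     |     0      |         0         |     1     |         0         | 1
1  | 0  | 1  | 0  ||     0     |     1      |     1     |     0      |         0         |     1     |         0         | 1
1  | 0  | 0  | 1  ||     1     |     0      |     0     |     1      |         0         |     1     |         0         | 1
1  | 0  | 0  | 0  ||     0     |     1      |     0     |     1      |         0         |     0     |         0         | 1
0  | 1  | 1  | 1  ||     0     |     1      |     1     |     0      |         0         |     1     |         0         | 1
0  | 1  | 1  | 0  ||     1     |     0      |     1     |     0      |         0         |     1     |         0         | 1
0  | 1  | 0  | 1  ||     0     |     1      |     1     |     0      |         0         |     1     |         0         | 1
0  | 1  | 0  | 0  ||     1     |     0      |     1     |     0      |         0         |     0     |         0         | 1
0  | 0  | 1  | 1  ||     0     |     1      |     1     |     0      |         0         |     1     |         0         | 1
0  | 0  | 1  | 0  ||     1     |     0      |     1     |     0      |         0         |     1     |         0         | 1
0  | 0  | 0  | 1  ||     0     |     1      |     0     |     1      |         0         |     1     |         0         | 1
0  | 0  | 0  | 0  ||     1     |     0      |     0     |     1      |         0         |     0     |         0         | 1
Every row is 1, so the formula is a tautology.

tautology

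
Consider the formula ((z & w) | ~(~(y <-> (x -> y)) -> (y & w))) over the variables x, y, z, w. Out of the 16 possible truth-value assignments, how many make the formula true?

7

x  y  z  w  |  (z & w)  (x -> y)  (y <-> (x -> y))  ~(y <-> (x -> y))  (y & w)  φ
T  T  T  T  |     T        T             T                  F             T     T
T  T  T  F  |     F        T             T                  F             F     F
T  T  F  T  |     F        T             T                  F             T     F
T  T  F  F  |     F        T             T                  F             F     F
T  F  T  T  |     T        F             T                  F             F     T
T  F  T  F  |     F        F             T                  F             F     F
T  F  F  T  |     F        F             T                  F             F     F
T  F  F  F  |     F        F             T                  F             F     F
F  T  T  T  |     T        T             T                  F             T     T
F  T  T  F  |     F        T             T                  F             F     F
F  T  F  T  |     F        T             T                  F             T     F
F  T  F  F  |     F        T             T                  F             F     F
F  F  T  T  |     T        T             F                  T             F     T
F  F  T  F  |     F        T             F                  T             F     T
F  F  F  T  |     F        T             F                  T             F     T
F  F  F  F  |     F        T             F                  T             F     T
The formula is true on 7 of the 16 rows.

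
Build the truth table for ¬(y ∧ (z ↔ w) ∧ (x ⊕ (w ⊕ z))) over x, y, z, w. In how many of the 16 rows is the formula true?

x  y  z  w  |  (z ↔ w)  (w ⊕ z)  (x ⊕ (w ⊕ z))  ((z ↔ w) ∧ (x ⊕ (w ⊕ z)))  ¬(y ∧ ((z ↔ w) ∧ (x ⊕ (w ⊕ z))))
T  T  T  T  |     T        F           T                    T                             F                
T  T  T  F  |     F        T           F                    F                             T                
T  T  F  T  |     F        T           F                    F                             T                
T  T  F  F  |     T        F           T                    T                             F                
T  F  T  T  |     T        F           T                    T                             T                
T  F  T  F  |     F        T           F                    F                             T                
T  F  F  T  |     F        T           F                    F                             T                
T  F  F  F  |     T        F           T                    T                             T                
F  T  T  T  |     T        F           F                    F                             T                
F  T  T  F  |     F        T           T                    F                             T                
F  T  F  T  |     F        T           T                    F                             T                
F  T  F  F  |     T        F           F                    F                             T                
F  F  T  T  |     T        F           F                    F                             T                
F  F  T  F  |     F        T           T                    F                             T                
F  F  F  T  |     F        T           T                    F                             T                
F  F  F  F  |     T        F           F                    F                             T                
The formula is true on 14 of the 16 rows.

14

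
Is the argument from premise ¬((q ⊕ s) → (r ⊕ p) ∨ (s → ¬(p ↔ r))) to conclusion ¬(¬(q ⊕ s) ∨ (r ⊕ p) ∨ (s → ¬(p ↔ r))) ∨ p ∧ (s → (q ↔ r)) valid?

yes

p | q | r | s || φ | ψ
1 | 1 | 1 | 1 || 0 | 1
1 | 1 | 1 | 0 || 0 | 1
1 | 1 | 0 | 1 || 0 | 0
1 | 1 | 0 | 0 || 0 | 1
1 | 0 | 1 | 1 || 1 | 1
1 | 0 | 1 | 0 || 0 | 1
1 | 0 | 0 | 1 || 0 | 1
1 | 0 | 0 | 0 || 0 | 1
0 | 1 | 1 | 1 || 0 | 0
0 | 1 | 1 | 0 || 0 | 0
0 | 1 | 0 | 1 || 0 | 0
0 | 1 | 0 | 0 || 0 | 0
0 | 0 | 1 | 1 || 0 | 0
0 | 0 | 1 | 0 || 0 | 0
0 | 0 | 0 | 1 || 1 | 1
0 | 0 | 0 | 0 || 0 | 0
In every row where φ is true, ψ is also true, so φ ⊨ ψ.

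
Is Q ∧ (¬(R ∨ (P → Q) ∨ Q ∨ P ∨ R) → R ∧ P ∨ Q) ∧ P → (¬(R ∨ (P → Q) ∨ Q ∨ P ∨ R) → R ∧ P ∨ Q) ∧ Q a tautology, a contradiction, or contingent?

tautology

P  Q  R  |  (P → Q)  (Q ∨ P)  (R ∨ (P → Q) ∨ (Q ∨ P) ∨ R)  ¬(R ∨ (P → Q) ∨ (Q ∨ P) ∨ R)  (R ∧ P)  ((R ∧ P) ∨ Q)  φ
T  T  T  |     T        T                  T                            F                   T           T        T
T  T  F  |     T        T                  T                            F                   F           T        T
T  F  T  |     F        T                  T                            F                   T           T        T
T  F  F  |     F        T                  T                            F                   F           F        T
F  T  T  |     T        T                  T                            F                   F           T        T
F  T  F  |     T        T                  T                            F                   F           T        T
F  F  T  |     T        F                  T                            F                   F           F        T
F  F  F  |     T        F                  T                            F                   F           F        T
Every row is T, so the formula is a tautology.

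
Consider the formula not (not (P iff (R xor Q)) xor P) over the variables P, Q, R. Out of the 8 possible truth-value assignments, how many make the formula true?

P  Q  R  |  φ
T  T  T  |  T
T  T  F  |  F
T  F  T  |  F
T  F  F  |  T
F  T  T  |  T
F  T  F  |  F
F  F  T  |  F
F  F  F  |  T
The formula is true on 4 of the 8 rows.

4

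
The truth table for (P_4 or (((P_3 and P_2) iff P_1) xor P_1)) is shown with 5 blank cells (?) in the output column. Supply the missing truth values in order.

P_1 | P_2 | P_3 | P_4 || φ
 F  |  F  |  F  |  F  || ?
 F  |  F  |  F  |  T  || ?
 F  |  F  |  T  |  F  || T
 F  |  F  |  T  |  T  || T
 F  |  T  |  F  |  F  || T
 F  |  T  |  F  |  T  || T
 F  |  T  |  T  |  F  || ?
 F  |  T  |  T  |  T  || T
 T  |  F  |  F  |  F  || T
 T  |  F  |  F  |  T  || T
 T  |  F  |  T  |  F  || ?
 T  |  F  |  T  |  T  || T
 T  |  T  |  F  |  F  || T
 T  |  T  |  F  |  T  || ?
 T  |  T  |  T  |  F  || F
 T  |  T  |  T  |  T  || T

Row P_1=F, P_2=F, P_3=F, P_4=F: (((P_3 and P_2) iff P_1) xor P_1) = T, so the formula = T.
Row P_1=F, P_2=F, P_3=F, P_4=T: (((P_3 and P_2) iff P_1) xor P_1) = T, so the formula = T.
Row P_1=F, P_2=T, P_3=T, P_4=F: (((P_3 and P_2) iff P_1) xor P_1) = F, so the formula = F.
Row P_1=T, P_2=F, P_3=T, P_4=F: (((P_3 and P_2) iff P_1) xor P_1) = T, so the formula = T.
Row P_1=T, P_2=T, P_3=F, P_4=T: (((P_3 and P_2) iff P_1) xor P_1) = T, so the formula = T.

T, T, F, T, T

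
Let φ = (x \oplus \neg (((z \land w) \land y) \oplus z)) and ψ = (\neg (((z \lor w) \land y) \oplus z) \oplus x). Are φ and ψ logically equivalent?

x  y  z  w  |  φ  ψ
T  T  T  T  |  F  F
T  T  T  F  |  T  F
T  T  F  T  |  F  T
T  T  F  F  |  F  F
T  F  T  T  |  T  T
T  F  T  F  |  T  T
T  F  F  T  |  F  F
T  F  F  F  |  F  F
F  T  T  T  |  T  T
F  T  T  F  |  F  T
F  T  F  T  |  T  F
F  T  F  F  |  T  T
F  F  T  T  |  F  F
F  F  T  F  |  F  F
F  F  F  T  |  T  T
F  F  F  F  |  T  T
The columns differ at x=T, y=T, z=T, w=F (φ=T, ψ=F), so they are not equivalent.

not equivalent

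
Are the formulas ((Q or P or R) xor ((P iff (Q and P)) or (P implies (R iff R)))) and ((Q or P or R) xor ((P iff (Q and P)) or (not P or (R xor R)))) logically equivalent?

not equivalent

P  Q  R  |  φ  ψ
1  1  1  |  0  0
1  1  0  |  0  0
1  0  1  |  0  1
1  0  0  |  0  1
0  1  1  |  0  0
0  1  0  |  0  0
0  0  1  |  0  0
0  0  0  |  1  1
The columns differ at P=1, Q=0, R=1 (φ=0, ψ=1), so they are not equivalent.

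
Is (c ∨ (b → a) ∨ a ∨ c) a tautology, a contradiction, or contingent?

contingent

  a      b      c    |  (b → a)  (c ∨ (b → a) ∨ a ∨ c)
 True   True   True  |    True            True        
 True   True  False  |    True            True        
 True  False   True  |    True            True        
 True  False  False  |    True            True        
False   True   True  |   False            True        
False   True  False  |   False           False        
False  False   True  |    True            True        
False  False  False  |    True            True        
7 of 8 rows are True, so the formula is contingent.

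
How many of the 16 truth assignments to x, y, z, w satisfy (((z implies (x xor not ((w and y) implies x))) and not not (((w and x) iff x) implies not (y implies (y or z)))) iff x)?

12

x | y | z | w | (w and y) | ((w and y) implies x) | not ((w and y) implies x) | (w and x) | ((w and x) iff x) | (y or z) | (y implies (y or z)) | not (y implies (y or z)) | φ
- | - | - | - | --------- | --------------------- | ------------------------- | --------- | ----------------- | -------- | -------------------- | ------------------------ | -
T | T | T | T |     T     |           T           |             F             |     T     |         T         |    T     |          T           |            F             | F
T | T | T | F |     F     |           T           |             F             |     F     |         F         |    T     |          T           |            F             | T
T | T | F | T |     T     |           T           |             F             |     T     |         T         |    T     |          T           |            F             | F
T | T | F | F |     F     |           T           |             F             |     F     |         F         |    T     |          T           |            F             | T
T | F | T | T |     F     |           T           |             F             |     T     |         T         |    T     |          T           |            F             | F
T | F | T | F |     F     |           T           |             F             |     F     |         F         |    T     |          T           |            F             | T
T | F | F | T |     F     |           T           |             F             |     T     |         T         |    F     |          T           |            F             | F
T | F | F | F |     F     |           T           |             F             |     F     |         F         |    F     |          T           |            F             | T
F | T | T | T |     T     |           F           |             T             |     F     |         T         |    T     |          T           |            F             | T
F | T | T | F |     F     |           T           |             F             |     F     |         T         |    T     |          T           |            F             | T
F | T | F | T |     T     |           F           |             T             |     F     |         T         |    T     |          T           |            F             | T
F | T | F | F |     F     |           T           |             F             |     F     |         T         |    T     |          T           |            F             | T
F | F | T | T |     F     |           T           |             F             |     F     |         T         |    T     |          T           |            F             | T
F | F | T | F |     F     |           T           |             F             |     F     |         T         |    T     |          T           |            F             | T
F | F | F | T |     F     |           T           |             F             |     F     |         T         |    F     |          T           |            F             | T
F | F | F | F |     F     |           T           |             F             |     F     |         T         |    F     |          T           |            F             | T
The formula is true on 12 of the 16 rows.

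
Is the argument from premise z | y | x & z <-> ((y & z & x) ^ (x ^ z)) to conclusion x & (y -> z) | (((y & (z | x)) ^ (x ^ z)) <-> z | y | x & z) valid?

x | y | z || φ | ψ
1 | 1 | 1 || 1 | 1
1 | 1 | 0 || 1 | 0
1 | 0 | 1 || 0 | 1
1 | 0 | 0 || 0 | 1
0 | 1 | 1 || 1 | 0
0 | 1 | 0 || 0 | 0
0 | 0 | 1 || 1 | 1
0 | 0 | 0 || 1 | 1
At x=1, y=1, z=0 we have φ true but ψ false, so φ does not entail ψ.

no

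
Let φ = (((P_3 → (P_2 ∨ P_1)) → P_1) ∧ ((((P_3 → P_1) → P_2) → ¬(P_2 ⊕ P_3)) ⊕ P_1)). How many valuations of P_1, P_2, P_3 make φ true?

1

P_1 | P_2 | P_3 || φ
 T  |  T  |  T  || F
 T  |  T  |  F  || T
 T  |  F  |  T  || F
 T  |  F  |  F  || F
 F  |  T  |  T  || F
 F  |  T  |  F  || F
 F  |  F  |  T  || F
 F  |  F  |  F  || F
The formula is true on 1 of the 8 rows.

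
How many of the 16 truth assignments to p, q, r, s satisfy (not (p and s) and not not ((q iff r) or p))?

8

p | q | r | s || (p and s) | not (p and s) | (q iff r) | ((q iff r) or p) | not ((q iff r) or p) | not not ((q iff r) or p) | φ
T | T | T | T ||     T     |       F       |     T     |        T         |          F           |            T             | F
T | T | T | F ||     F     |       T       |     T     |        T         |          F           |            T             | T
T | T | F | T ||     T     |       F       |     F     |        T         |          F           |            T             | F
T | T | F | F ||     F     |       T       |     F     |        T         |          F           |            T             | T
T | F | T | T ||     T     |       F       |     F     |        T         |          F           |            T             | F
T | F | T | F ||     F     |       T       |     F     |        T         |          F           |            T             | T
T | F | F | T ||     T     |       F       |     T     |        T         |          F           |            T             | F
T | F | F | F ||     F     |       T       |     T     |        T         |          F           |            T             | T
F | T | T | T ||     F     |       T       |     T     |        T         |          F           |            T             | T
F | T | T | F ||     F     |       T       |     T     |        T         |          F           |            T             | T
F | T | F | T ||     F     |       T       |     F     |        F         |          T           |            F             | F
F | T | F | F ||     F     |       T       |     F     |        F         |          T           |            F             | F
F | F | T | T ||     F     |       T       |     F     |        F         |          T           |            F             | F
F | F | T | F ||     F     |       T       |     F     |        F         |          T           |            F             | F
F | F | F | T ||     F     |       T       |     T     |        T         |          F           |            T             | T
F | F | F | F ||     F     |       T       |     T     |        T         |          F           |            T             | T
The formula is true on 8 of the 16 rows.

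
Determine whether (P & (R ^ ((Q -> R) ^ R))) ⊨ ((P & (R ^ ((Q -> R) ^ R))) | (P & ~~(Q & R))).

yes

  P   |   Q   |   R   ||   φ   |   ψ  
False | False | False || False | False
False | False |  True || False | False
False |  True | False || False | False
False |  True |  True || False | False
 True | False | False ||  True |  True
 True | False |  True ||  True |  True
 True |  True | False || False | False
 True |  True |  True ||  True |  True
In every row where φ is true, ψ is also true, so φ ⊨ ψ.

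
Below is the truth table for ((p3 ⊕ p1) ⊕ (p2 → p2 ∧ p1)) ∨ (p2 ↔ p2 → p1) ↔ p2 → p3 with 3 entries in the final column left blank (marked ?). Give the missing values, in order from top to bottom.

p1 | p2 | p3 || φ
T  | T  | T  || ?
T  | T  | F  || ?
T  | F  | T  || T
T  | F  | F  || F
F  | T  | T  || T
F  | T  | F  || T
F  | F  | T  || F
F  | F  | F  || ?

T, F, T

Row p1=T, p2=T, p3=T: (((p3 ⊕ p1) ⊕ (p2 → p2 ∧ p1)) ∨ (p2 ↔ p2 → p1)) = T, (p2 → p3) = T, so the formula = T.
Row p1=T, p2=T, p3=F: (((p3 ⊕ p1) ⊕ (p2 → p2 ∧ p1)) ∨ (p2 ↔ p2 → p1)) = T, (p2 → p3) = F, so the formula = F.
Row p1=F, p2=F, p3=F: (((p3 ⊕ p1) ⊕ (p2 → p2 ∧ p1)) ∨ (p2 ↔ p2 → p1)) = T, (p2 → p3) = T, so the formula = T.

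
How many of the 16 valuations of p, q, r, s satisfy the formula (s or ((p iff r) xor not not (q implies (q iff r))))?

p | q | r | s || φ
T | T | T | T || T
T | T | T | F || F
T | T | F | T || T
T | T | F | F || F
T | F | T | T || T
T | F | T | F || F
T | F | F | T || T
T | F | F | F || T
F | T | T | T || T
F | T | T | F || T
F | T | F | T || T
F | T | F | F || T
F | F | T | T || T
F | F | T | F || T
F | F | F | T || T
F | F | F | F || F
The formula is true on 12 of the 16 rows.

12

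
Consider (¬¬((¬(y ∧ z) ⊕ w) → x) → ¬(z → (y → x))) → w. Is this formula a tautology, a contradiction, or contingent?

x | y | z | w | (y ∧ z) | ¬(y ∧ z) | (¬(y ∧ z) ⊕ w) | ((¬(y ∧ z) ⊕ w) → x) | ¬((¬(y ∧ z) ⊕ w) → x) | ¬¬((¬(y ∧ z) ⊕ w) → x) | (y → x) | (z → (y → x)) | ¬(z → (y → x)) | φ
- | - | - | - | ------- | -------- | -------------- | -------------------- | --------------------- | ---------------------- | ------- | ------------- | -------------- | -
F | F | F | F |    F    |    T     |       T        |          F           |           T           |           F            |    T    |       T       |       F        | F
F | F | F | T |    F    |    T     |       F        |          T           |           F           |           T            |    T    |       T       |       F        | T
F | F | T | F |    F    |    T     |       T        |          F           |           T           |           F            |    T    |       T       |       F        | F
F | F | T | T |    F    |    T     |       F        |          T           |           F           |           T            |    T    |       T       |       F        | T
F | T | F | F |    F    |    T     |       T        |          F           |           T           |           F            |    F    |       T       |       F        | F
F | T | F | T |    F    |    T     |       F        |          T           |           F           |           T            |    F    |       T       |       F        | T
F | T | T | F |    T    |    F     |       F        |          T           |           F           |           T            |    F    |       F       |       T        | F
F | T | T | T |    T    |    F     |       T        |          F           |           T           |           F            |    F    |       F       |       T        | T
T | F | F | F |    F    |    T     |       T        |          T           |           F           |           T            |    T    |       T       |       F        | T
T | F | F | T |    F    |    T     |       F        |          T           |           F           |           T            |    T    |       T       |       F        | T
T | F | T | F |    F    |    T     |       T        |          T           |           F           |           T            |    T    |       T       |       F        | T
T | F | T | T |    F    |    T     |       F        |          T           |           F           |           T            |    T    |       T       |       F        | T
T | T | F | F |    F    |    T     |       T        |          T           |           F           |           T            |    T    |       T       |       F        | T
T | T | F | T |    F    |    T     |       F        |          T           |           F           |           T            |    T    |       T       |       F        | T
T | T | T | F |    T    |    F     |       F        |          T           |           F           |           T            |    T    |       T       |       F        | T
T | T | T | T |    T    |    F     |       T        |          T           |           F           |           T            |    T    |       T       |       F        | T
12 of 16 rows are T, so the formula is contingent.

contingent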